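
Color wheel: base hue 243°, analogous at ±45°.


Base hue: 243°
Left analog: (243 - 45) mod 360 = 198°
Right analog: (243 + 45) mod 360 = 288°
Analogous hues = 198° and 288°


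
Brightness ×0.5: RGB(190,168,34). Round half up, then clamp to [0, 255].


Multiply each channel by 0.5, round half up, clamp to [0, 255]
R: 190×0.5 = 95
G: 168×0.5 = 84
B: 34×0.5 = 17
= RGB(95, 84, 17)


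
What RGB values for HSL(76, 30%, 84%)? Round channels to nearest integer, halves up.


H=76°, S=0.30, L=0.84
C = (1-|2L-1|)×S = (1-|0.68|)×0.30 = 0.096
H' = H/60 = 76/60 ≈ 1.2667; X = C×(1-|H' mod 2 - 1|) = 0.0704
m = L - C/2 = 0.84 - 0.048 = 0.792
Sector ⌊H'⌋ = 1 → (R',G',B') = (0.0704, 0.096, 0.0)
RGB = ((R'+m)×255, (G'+m)×255, (B'+m)×255) = (219.912, 226.44, 201.96)
Round half up → RGB(220, 226, 202)


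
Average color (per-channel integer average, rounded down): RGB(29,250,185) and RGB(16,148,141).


Midpoint: each channel = ⌊(C₁+C₂)/2⌋
R: ⌊(29+16)/2⌋ = 22
G: ⌊(250+148)/2⌋ = 199
B: ⌊(185+141)/2⌋ = 163
= RGB(22, 199, 163)


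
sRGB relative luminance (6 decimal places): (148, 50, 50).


Linearize each channel (sRGB transfer function): c = v/255; c_lin = c/12.92 if c ≤ 0.04045, else ((c+0.055)/1.055)^2.4
  R: 148/255 ≈ 0.580392 > 0.04045 → ((0.580392+0.055)/1.055)^2.4 ≈ 0.296138
  G: 50/255 ≈ 0.196078 > 0.04045 → ((0.196078+0.055)/1.055)^2.4 ≈ 0.031896
  B: 50/255 ≈ 0.196078 > 0.04045 → ((0.196078+0.055)/1.055)^2.4 ≈ 0.031896
R_lin = 0.296138, G_lin = 0.031896, B_lin = 0.031896
L = 0.2126×R + 0.7152×G + 0.0722×B
L = 0.2126×0.296138 + 0.7152×0.031896 + 0.0722×0.031896
L ≈ 0.088074


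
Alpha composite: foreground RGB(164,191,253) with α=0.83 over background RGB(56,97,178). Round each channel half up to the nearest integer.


C = α×F + (1-α)×B, with 1-α = 0.17
R: 0.83×164 + 0.17×56 = 136.12 + 9.52 = 145.64 → 146
G: 0.83×191 + 0.17×97 = 158.53 + 16.49 = 175.02 → 175
B: 0.83×253 + 0.17×178 = 209.99 + 30.26 = 240.25 → 240
= RGB(146, 175, 240)


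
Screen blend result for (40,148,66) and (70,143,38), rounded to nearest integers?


Screen: C = 255 - (255-A)×(255-B)/255, rounded to nearest integer
R: 255 - (255-40)×(255-70)/255 = 255 - 39775/255 ≈ 255 - 155.980 = 99.020 → 99
G: 255 - (255-148)×(255-143)/255 = 255 - 11984/255 ≈ 255 - 46.996 = 208.004 → 208
B: 255 - (255-66)×(255-38)/255 = 255 - 41013/255 ≈ 255 - 160.835 = 94.165 → 94
= RGB(99, 208, 94)


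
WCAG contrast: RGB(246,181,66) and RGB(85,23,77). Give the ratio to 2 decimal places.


Linearize each sRGB channel c=v/255: c/12.92 if c ≤ 0.04045 else ((c+0.055)/1.055)^2.4
L = 0.2126×R_lin + 0.7152×G_lin + 0.0722×B_lin
Color 1 (246,181,66):
  R=246: 246/255≈0.9647 > 0.04045 → ((0.9647+0.055)/1.055)^2.4 ≈ 0.92158
  G=181: 181/255≈0.7098 > 0.04045 → ((0.7098+0.055)/1.055)^2.4 ≈ 0.46208
  B=66: 66/255≈0.2588 > 0.04045 → ((0.2588+0.055)/1.055)^2.4 ≈ 0.05448
  L1 = 0.2126×0.92158 + 0.7152×0.46208 + 0.0722×0.05448 ≈ 0.53034
Color 2 (85,23,77):
  R=85: 85/255≈0.3333 > 0.04045 → ((0.3333+0.055)/1.055)^2.4 ≈ 0.09084
  G=23: 23/255≈0.0902 > 0.04045 → ((0.0902+0.055)/1.055)^2.4 ≈ 0.00857
  B=77: 77/255≈0.3020 > 0.04045 → ((0.3020+0.055)/1.055)^2.4 ≈ 0.07421
  L2 = 0.2126×0.09084 + 0.7152×0.00857 + 0.0722×0.07421 ≈ 0.03080
Lighter = 0.53034, Darker = 0.03080
Ratio = (L_lighter + 0.05) / (L_darker + 0.05)
Ratio = (0.53034 + 0.05) / (0.03080 + 0.05) = 0.58034 / 0.08080 ≈ 7.1825
Ratio ≈ 7.18:1


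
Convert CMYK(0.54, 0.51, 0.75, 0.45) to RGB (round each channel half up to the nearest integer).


R = 255 × (1-C) × (1-K) = 255 × 0.46 × 0.55 = 64.515 → 65
G = 255 × (1-M) × (1-K) = 255 × 0.49 × 0.55 = 68.7225 → 69
B = 255 × (1-Y) × (1-K) = 255 × 0.25 × 0.55 = 35.0625 → 35
= RGB(65, 69, 35)


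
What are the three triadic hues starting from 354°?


Triadic: equally spaced at 120° intervals
H1 = 354°
H2 = (354 + 120) mod 360 = 114°
H3 = (354 + 240) mod 360 = 234°
Triadic = 354°, 114°, 234°


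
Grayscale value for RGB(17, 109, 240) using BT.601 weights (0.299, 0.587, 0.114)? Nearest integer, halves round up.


Gray = 0.299×R + 0.587×G + 0.114×B
Gray = 0.299×17 + 0.587×109 + 0.114×240
Gray = 5.083 + 63.983 + 27.360
Gray = 96.426 → round half up → 96
Gray = 96


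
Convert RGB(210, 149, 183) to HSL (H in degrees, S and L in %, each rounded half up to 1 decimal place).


Normalize: R'=210/255≈0.8235, G'=149/255≈0.5843, B'=183/255≈0.7176
Max=210/255, Min=149/255, Δ=Max-Min=61/255
L = (Max+Min)/2 = (210+149)/510 = 359/510 = 0.70392… → L = 70.4%
L > 0.5 → S = Δ/(2-Max-Min) = 61/(510-210-149) = 61/151 = 0.40397… → S = 40.4%
(the 1/255 factors cancel in S and H, so raw channel differences can be used)
Max is R' → H = 60 × (((G-B)/Δ) mod 6) = 60 × (((149-183)/61) mod 6)
  (-34)/61 = -0.5573…; negative, so add 6 → 5.4426…
  H = 60 × 5.4426… = 326.557…° → H = 326.6°
= HSL(326.6°, 40.4%, 70.4%)


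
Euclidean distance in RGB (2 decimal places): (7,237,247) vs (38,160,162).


d = √[(R₁-R₂)² + (G₁-G₂)² + (B₁-B₂)²]
d = √[(7-38)² + (237-160)² + (247-162)²]
d = √[961 + 5929 + 7225]
d = √14115
d ≈ 118.81


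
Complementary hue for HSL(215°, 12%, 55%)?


Complement = opposite side of color wheel = hue + 180°
H' = (215 + 180) mod 360 = 35°
S and L unchanged.
= HSL(35°, 12%, 55%)


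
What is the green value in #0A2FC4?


Color: #0A2FC4
R = 0A = 10
G = 2F = 47
B = C4 = 196
Green = 47


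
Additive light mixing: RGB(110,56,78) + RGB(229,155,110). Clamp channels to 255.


Additive: each channel = min(255, C₁+C₂)
R: 110+229 = 339 → 255
G: 56+155 = 211 → 211
B: 78+110 = 188 → 188
= RGB(255, 211, 188)


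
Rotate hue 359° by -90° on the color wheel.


New hue = (H + rotation) mod 360
New hue = (359 -90) mod 360
= 269 mod 360
= 269°


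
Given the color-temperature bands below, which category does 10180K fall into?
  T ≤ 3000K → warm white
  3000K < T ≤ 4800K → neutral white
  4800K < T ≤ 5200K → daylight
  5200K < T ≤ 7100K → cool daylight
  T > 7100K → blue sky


Temperature: 10180K
10180K > 7100K → blue sky
Classification: blue sky


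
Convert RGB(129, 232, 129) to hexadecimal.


R = 129 → 81 (hex)
G = 232 → E8 (hex)
B = 129 → 81 (hex)
Hex = #81E881


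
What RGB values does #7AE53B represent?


7A → 122 (R)
E5 → 229 (G)
3B → 59 (B)
= RGB(122, 229, 59)


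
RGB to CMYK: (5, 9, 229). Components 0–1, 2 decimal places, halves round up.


R'=5/255≈0.0196, G'=9/255≈0.0353, B'=229/255≈0.8980
K = 1 - max(R',G',B') = 1 - 229/255 = 26/255 = 0.10196… → 0.10
(1-R'-K)/(1-K) simplifies to (max-R)/max with max = 229:
C = (229-5)/229 = 224/229 = 0.97816… → 0.98
M = (229-9)/229 = 220/229 = 0.96069… → 0.96
Y = (229-229)/229 = 0/229 = 0 → 0.00
= CMYK(0.98, 0.96, 0.00, 0.10)


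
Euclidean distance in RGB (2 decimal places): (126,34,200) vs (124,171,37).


d = √[(R₁-R₂)² + (G₁-G₂)² + (B₁-B₂)²]
d = √[(126-124)² + (34-171)² + (200-37)²]
d = √[4 + 18769 + 26569]
d = √45342
d ≈ 212.94


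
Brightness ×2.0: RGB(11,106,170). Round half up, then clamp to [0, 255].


Multiply each channel by 2.0, round half up, clamp to [0, 255]
R: 11×2.0 = 22
G: 106×2.0 = 212
B: 170×2.0 = 340 → clamp → 255
= RGB(22, 212, 255)


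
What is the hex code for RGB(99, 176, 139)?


R = 99 → 63 (hex)
G = 176 → B0 (hex)
B = 139 → 8B (hex)
Hex = #63B08B


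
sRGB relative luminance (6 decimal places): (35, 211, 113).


Linearize each channel (sRGB transfer function): c = v/255; c_lin = c/12.92 if c ≤ 0.04045, else ((c+0.055)/1.055)^2.4
  R: 35/255 ≈ 0.137255 > 0.04045 → ((0.137255+0.055)/1.055)^2.4 ≈ 0.016807
  G: 211/255 ≈ 0.827451 > 0.04045 → ((0.827451+0.055)/1.055)^2.4 ≈ 0.651406
  B: 113/255 ≈ 0.443137 > 0.04045 → ((0.443137+0.055)/1.055)^2.4 ≈ 0.165132
R_lin = 0.016807, G_lin = 0.651406, B_lin = 0.165132
L = 0.2126×R + 0.7152×G + 0.0722×B
L = 0.2126×0.016807 + 0.7152×0.651406 + 0.0722×0.165132
L ≈ 0.481381


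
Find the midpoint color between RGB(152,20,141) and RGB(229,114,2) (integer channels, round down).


Midpoint: each channel = ⌊(C₁+C₂)/2⌋
R: ⌊(152+229)/2⌋ = 190
G: ⌊(20+114)/2⌋ = 67
B: ⌊(141+2)/2⌋ = 71
= RGB(190, 67, 71)


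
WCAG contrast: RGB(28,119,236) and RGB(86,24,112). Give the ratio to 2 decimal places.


Linearize each sRGB channel c=v/255: c/12.92 if c ≤ 0.04045 else ((c+0.055)/1.055)^2.4
L = 0.2126×R_lin + 0.7152×G_lin + 0.0722×B_lin
Color 1 (28,119,236):
  R=28: 28/255≈0.1098 > 0.04045 → ((0.1098+0.055)/1.055)^2.4 ≈ 0.01161
  G=119: 119/255≈0.4667 > 0.04045 → ((0.4667+0.055)/1.055)^2.4 ≈ 0.18447
  B=236: 236/255≈0.9255 > 0.04045 → ((0.9255+0.055)/1.055)^2.4 ≈ 0.83880
  L1 = 0.2126×0.01161 + 0.7152×0.18447 + 0.0722×0.83880 ≈ 0.19497
Color 2 (86,24,112):
  R=86: 86/255≈0.3373 > 0.04045 → ((0.3373+0.055)/1.055)^2.4 ≈ 0.09306
  G=24: 24/255≈0.0941 > 0.04045 → ((0.0941+0.055)/1.055)^2.4 ≈ 0.00913
  B=112: 112/255≈0.4392 > 0.04045 → ((0.4392+0.055)/1.055)^2.4 ≈ 0.16203
  L2 = 0.2126×0.09306 + 0.7152×0.00913 + 0.0722×0.16203 ≈ 0.03802
Lighter = 0.19497, Darker = 0.03802
Ratio = (L_lighter + 0.05) / (L_darker + 0.05)
Ratio = (0.19497 + 0.05) / (0.03802 + 0.05) = 0.24497 / 0.08802 ≈ 2.7832
Ratio ≈ 2.78:1


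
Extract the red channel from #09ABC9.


Color: #09ABC9
R = 09 = 9
G = AB = 171
B = C9 = 201
Red = 9


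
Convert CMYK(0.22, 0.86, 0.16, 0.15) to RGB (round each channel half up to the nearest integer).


R = 255 × (1-C) × (1-K) = 255 × 0.78 × 0.85 = 169.065 → 169
G = 255 × (1-M) × (1-K) = 255 × 0.14 × 0.85 = 30.345 → 30
B = 255 × (1-Y) × (1-K) = 255 × 0.84 × 0.85 = 182.07 → 182
= RGB(169, 30, 182)


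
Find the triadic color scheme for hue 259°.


Triadic: equally spaced at 120° intervals
H1 = 259°
H2 = (259 + 120) mod 360 = 19°
H3 = (259 + 240) mod 360 = 139°
Triadic = 259°, 19°, 139°


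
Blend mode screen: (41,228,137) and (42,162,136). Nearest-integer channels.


Screen: C = 255 - (255-A)×(255-B)/255, rounded to nearest integer
R: 255 - (255-41)×(255-42)/255 = 255 - 45582/255 ≈ 255 - 178.753 = 76.247 → 76
G: 255 - (255-228)×(255-162)/255 = 255 - 2511/255 ≈ 255 - 9.847 = 245.153 → 245
B: 255 - (255-137)×(255-136)/255 = 255 - 14042/255 ≈ 255 - 55.067 = 199.933 → 200
= RGB(76, 245, 200)


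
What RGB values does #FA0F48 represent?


FA → 250 (R)
0F → 15 (G)
48 → 72 (B)
= RGB(250, 15, 72)


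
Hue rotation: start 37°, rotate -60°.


New hue = (H + rotation) mod 360
New hue = (37 -60) mod 360
= -23 mod 360
= 337°


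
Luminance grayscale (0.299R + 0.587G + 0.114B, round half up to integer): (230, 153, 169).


Gray = 0.299×R + 0.587×G + 0.114×B
Gray = 0.299×230 + 0.587×153 + 0.114×169
Gray = 68.770 + 89.811 + 19.266
Gray = 177.847 → round half up → 178
Gray = 178


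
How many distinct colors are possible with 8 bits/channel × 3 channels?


Total bits = 8 bits/channel × 3 channels = 24 bits
Distinct colors = 2^24
= 16,777,216 colors


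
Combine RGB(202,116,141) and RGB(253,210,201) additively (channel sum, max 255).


Additive: each channel = min(255, C₁+C₂)
R: 202+253 = 455 → 255
G: 116+210 = 326 → 255
B: 141+201 = 342 → 255
= RGB(255, 255, 255)


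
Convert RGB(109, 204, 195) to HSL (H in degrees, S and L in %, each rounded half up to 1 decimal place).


Normalize: R'=109/255≈0.4275, G'=204/255≈0.8000, B'=195/255≈0.7647
Max=204/255, Min=109/255, Δ=Max-Min=95/255
L = (Max+Min)/2 = (204+109)/510 = 313/510 = 0.61372… → L = 61.4%
L > 0.5 → S = Δ/(2-Max-Min) = 95/(510-204-109) = 95/197 = 0.48223… → S = 48.2%
(the 1/255 factors cancel in S and H, so raw channel differences can be used)
Max is G' → H = 60 × ((B-R)/Δ + 2) = 60 × ((195-109)/95 + 2)
  86/95 + 2 = 0.9052… + 2 = 2.9052…
  H = 60 × 2.9052… = 174.315…° → H = 174.3°
= HSL(174.3°, 48.2%, 61.4%)


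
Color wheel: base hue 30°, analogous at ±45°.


Base hue: 30°
Left analog: (30 - 45) mod 360 = 345°
Right analog: (30 + 45) mod 360 = 75°
Analogous hues = 345° and 75°


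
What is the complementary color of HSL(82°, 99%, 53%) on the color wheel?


Complement = opposite side of color wheel = hue + 180°
H' = (82 + 180) mod 360 = 262°
S and L unchanged.
= HSL(262°, 99%, 53%)


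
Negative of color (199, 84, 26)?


Invert: (255-R, 255-G, 255-B)
R: 255-199 = 56
G: 255-84 = 171
B: 255-26 = 229
= RGB(56, 171, 229)


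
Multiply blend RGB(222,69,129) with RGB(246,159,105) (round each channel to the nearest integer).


Multiply: C = A×B/255, rounded to nearest integer
R: 222×246/255 = 54612/255 ≈ 214.165 → 214
G: 69×159/255 = 10971/255 ≈ 43.024 → 43
B: 129×105/255 = 13545/255 ≈ 53.118 → 53
= RGB(214, 43, 53)


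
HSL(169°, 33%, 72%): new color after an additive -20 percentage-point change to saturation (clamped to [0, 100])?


Original S = 33%
Adjustment = -20 percentage points
New S = 33 + (-20) = 13
Clamp to [0, 100] → 13
= HSL(169°, 13%, 72%)


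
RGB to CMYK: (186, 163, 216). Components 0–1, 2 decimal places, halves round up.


R'=186/255≈0.7294, G'=163/255≈0.6392, B'=216/255≈0.8471
K = 1 - max(R',G',B') = 1 - 216/255 = 39/255 = 0.15294… → 0.15
(1-R'-K)/(1-K) simplifies to (max-R)/max with max = 216:
C = (216-186)/216 = 30/216 = 0.13888… → 0.14
M = (216-163)/216 = 53/216 = 0.24537… → 0.25
Y = (216-216)/216 = 0/216 = 0 → 0.00
= CMYK(0.14, 0.25, 0.00, 0.15)


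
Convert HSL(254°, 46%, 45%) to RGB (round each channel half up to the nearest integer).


H=254°, S=0.46, L=0.45
C = (1-|2L-1|)×S = (1-|-0.10|)×0.46 = 0.414
H' = H/60 = 254/60 ≈ 4.2333; X = C×(1-|H' mod 2 - 1|) = 0.0966
m = L - C/2 = 0.45 - 0.207 = 0.243
Sector ⌊H'⌋ = 4 → (R',G',B') = (0.0966, 0.0, 0.414)
RGB = ((R'+m)×255, (G'+m)×255, (B'+m)×255) = (86.598, 61.965, 167.535)
Round half up → RGB(87, 62, 168)


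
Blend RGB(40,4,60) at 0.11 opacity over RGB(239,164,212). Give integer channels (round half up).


C = α×F + (1-α)×B, with 1-α = 0.89
R: 0.11×40 + 0.89×239 = 4.40 + 212.71 = 217.11 → 217
G: 0.11×4 + 0.89×164 = 0.44 + 145.96 = 146.40 → 146
B: 0.11×60 + 0.89×212 = 6.60 + 188.68 = 195.28 → 195
= RGB(217, 146, 195)


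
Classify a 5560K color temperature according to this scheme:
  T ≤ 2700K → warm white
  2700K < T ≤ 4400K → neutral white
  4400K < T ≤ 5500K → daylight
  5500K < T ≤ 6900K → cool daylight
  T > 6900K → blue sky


Temperature: 5560K
5500K < 5560K ≤ 6900K → cool daylight
Classification: cool daylight


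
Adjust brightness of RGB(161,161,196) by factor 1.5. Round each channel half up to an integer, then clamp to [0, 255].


Multiply each channel by 1.5, round half up, clamp to [0, 255]
R: 161×1.5 = 241.5 → round → 242
G: 161×1.5 = 241.5 → round → 242
B: 196×1.5 = 294 → clamp → 255
= RGB(242, 242, 255)


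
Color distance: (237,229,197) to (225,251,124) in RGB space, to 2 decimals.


d = √[(R₁-R₂)² + (G₁-G₂)² + (B₁-B₂)²]
d = √[(237-225)² + (229-251)² + (197-124)²]
d = √[144 + 484 + 5329]
d = √5957
d ≈ 77.18


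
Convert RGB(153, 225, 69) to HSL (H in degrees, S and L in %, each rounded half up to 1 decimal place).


Normalize: R'=153/255≈0.6000, G'=225/255≈0.8824, B'=69/255≈0.2706
Max=225/255, Min=69/255, Δ=Max-Min=156/255
L = (Max+Min)/2 = (225+69)/510 = 294/510 = 0.57647… → L = 57.6%
L > 0.5 → S = Δ/(2-Max-Min) = 156/(510-225-69) = 156/216 = 0.72222… → S = 72.2%
(the 1/255 factors cancel in S and H, so raw channel differences can be used)
Max is G' → H = 60 × ((B-R)/Δ + 2) = 60 × ((69-153)/156 + 2)
  -84/156 + 2 = -0.5384… + 2 = 1.4615…
  H = 60 × 1.4615… = 87.692…° → H = 87.7°
= HSL(87.7°, 72.2%, 57.6%)


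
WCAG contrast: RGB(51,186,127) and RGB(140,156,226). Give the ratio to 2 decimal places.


Linearize each sRGB channel c=v/255: c/12.92 if c ≤ 0.04045 else ((c+0.055)/1.055)^2.4
L = 0.2126×R_lin + 0.7152×G_lin + 0.0722×B_lin
Color 1 (51,186,127):
  R=51: 51/255≈0.2000 > 0.04045 → ((0.2000+0.055)/1.055)^2.4 ≈ 0.03310
  G=186: 186/255≈0.7294 > 0.04045 → ((0.7294+0.055)/1.055)^2.4 ≈ 0.49102
  B=127: 127/255≈0.4980 > 0.04045 → ((0.4980+0.055)/1.055)^2.4 ≈ 0.21223
  L1 = 0.2126×0.03310 + 0.7152×0.49102 + 0.0722×0.21223 ≈ 0.37354
Color 2 (140,156,226):
  R=140: 140/255≈0.5490 > 0.04045 → ((0.5490+0.055)/1.055)^2.4 ≈ 0.26225
  G=156: 156/255≈0.6118 > 0.04045 → ((0.6118+0.055)/1.055)^2.4 ≈ 0.33245
  B=226: 226/255≈0.8863 > 0.04045 → ((0.8863+0.055)/1.055)^2.4 ≈ 0.76052
  L2 = 0.2126×0.26225 + 0.7152×0.33245 + 0.0722×0.76052 ≈ 0.34843
Lighter = 0.37354, Darker = 0.34843
Ratio = (L_lighter + 0.05) / (L_darker + 0.05)
Ratio = (0.37354 + 0.05) / (0.34843 + 0.05) = 0.42354 / 0.39843 ≈ 1.0630
Ratio ≈ 1.06:1


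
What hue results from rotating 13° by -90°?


New hue = (H + rotation) mod 360
New hue = (13 -90) mod 360
= -77 mod 360
= 283°


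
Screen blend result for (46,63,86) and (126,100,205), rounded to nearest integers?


Screen: C = 255 - (255-A)×(255-B)/255, rounded to nearest integer
R: 255 - (255-46)×(255-126)/255 = 255 - 26961/255 ≈ 255 - 105.729 = 149.271 → 149
G: 255 - (255-63)×(255-100)/255 = 255 - 29760/255 ≈ 255 - 116.706 = 138.294 → 138
B: 255 - (255-86)×(255-205)/255 = 255 - 8450/255 ≈ 255 - 33.137 = 221.863 → 222
= RGB(149, 138, 222)


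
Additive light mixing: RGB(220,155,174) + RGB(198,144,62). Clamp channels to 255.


Additive: each channel = min(255, C₁+C₂)
R: 220+198 = 418 → 255
G: 155+144 = 299 → 255
B: 174+62 = 236 → 236
= RGB(255, 255, 236)


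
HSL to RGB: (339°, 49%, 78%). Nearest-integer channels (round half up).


H=339°, S=0.49, L=0.78
C = (1-|2L-1|)×S = (1-|0.56|)×0.49 = 0.2156
H' = H/60 = 339/60 ≈ 5.6500; X = C×(1-|H' mod 2 - 1|) = 0.07546
m = L - C/2 = 0.78 - 0.1078 = 0.6722
Sector ⌊H'⌋ = 5 → (R',G',B') = (0.2156, 0.0, 0.07546)
RGB = ((R'+m)×255, (G'+m)×255, (B'+m)×255) = (226.389, 171.411, 190.6533)
Round half up → RGB(226, 171, 191)


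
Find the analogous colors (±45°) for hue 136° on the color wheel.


Base hue: 136°
Left analog: (136 - 45) mod 360 = 91°
Right analog: (136 + 45) mod 360 = 181°
Analogous hues = 91° and 181°


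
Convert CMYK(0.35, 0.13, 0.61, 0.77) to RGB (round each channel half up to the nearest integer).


R = 255 × (1-C) × (1-K) = 255 × 0.65 × 0.23 = 38.1225 → 38
G = 255 × (1-M) × (1-K) = 255 × 0.87 × 0.23 = 51.0255 → 51
B = 255 × (1-Y) × (1-K) = 255 × 0.39 × 0.23 = 22.8735 → 23
= RGB(38, 51, 23)


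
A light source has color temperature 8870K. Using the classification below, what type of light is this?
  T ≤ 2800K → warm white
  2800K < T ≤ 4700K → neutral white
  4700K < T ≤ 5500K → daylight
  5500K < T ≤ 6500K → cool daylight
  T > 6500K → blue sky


Temperature: 8870K
8870K > 6500K → blue sky
Classification: blue sky


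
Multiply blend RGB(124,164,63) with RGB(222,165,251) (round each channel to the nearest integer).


Multiply: C = A×B/255, rounded to nearest integer
R: 124×222/255 = 27528/255 ≈ 107.953 → 108
G: 164×165/255 = 27060/255 ≈ 106.118 → 106
B: 63×251/255 = 15813/255 ≈ 62.012 → 62
= RGB(108, 106, 62)


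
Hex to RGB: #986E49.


98 → 152 (R)
6E → 110 (G)
49 → 73 (B)
= RGB(152, 110, 73)


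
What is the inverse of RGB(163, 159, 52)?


Invert: (255-R, 255-G, 255-B)
R: 255-163 = 92
G: 255-159 = 96
B: 255-52 = 203
= RGB(92, 96, 203)


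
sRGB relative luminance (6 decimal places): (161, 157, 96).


Linearize each channel (sRGB transfer function): c = v/255; c_lin = c/12.92 if c ≤ 0.04045, else ((c+0.055)/1.055)^2.4
  R: 161/255 ≈ 0.631373 > 0.04045 → ((0.631373+0.055)/1.055)^2.4 ≈ 0.356400
  G: 157/255 ≈ 0.615686 > 0.04045 → ((0.615686+0.055)/1.055)^2.4 ≈ 0.337164
  B: 96/255 ≈ 0.376471 > 0.04045 → ((0.376471+0.055)/1.055)^2.4 ≈ 0.116971
R_lin = 0.356400, G_lin = 0.337164, B_lin = 0.116971
L = 0.2126×R + 0.7152×G + 0.0722×B
L = 0.2126×0.356400 + 0.7152×0.337164 + 0.0722×0.116971
L ≈ 0.325355


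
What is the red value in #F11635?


Color: #F11635
R = F1 = 241
G = 16 = 22
B = 35 = 53
Red = 241


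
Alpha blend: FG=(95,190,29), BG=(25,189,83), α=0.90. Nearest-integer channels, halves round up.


C = α×F + (1-α)×B, with 1-α = 0.10
R: 0.90×95 + 0.10×25 = 85.50 + 2.50 = 88.00 → 88
G: 0.90×190 + 0.10×189 = 171.00 + 18.90 = 189.90 → 190
B: 0.90×29 + 0.10×83 = 26.10 + 8.30 = 34.40 → 34
= RGB(88, 190, 34)


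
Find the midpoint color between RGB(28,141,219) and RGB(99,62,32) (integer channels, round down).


Midpoint: each channel = ⌊(C₁+C₂)/2⌋
R: ⌊(28+99)/2⌋ = 63
G: ⌊(141+62)/2⌋ = 101
B: ⌊(219+32)/2⌋ = 125
= RGB(63, 101, 125)


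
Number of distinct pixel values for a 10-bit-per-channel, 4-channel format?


Total bits = 10 bits/channel × 4 channels = 40 bits
Distinct pixel values = 2^40
= 1,099,511,627,776 pixel values


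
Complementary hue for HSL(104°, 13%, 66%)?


Complement = opposite side of color wheel = hue + 180°
H' = (104 + 180) mod 360 = 284°
S and L unchanged.
= HSL(284°, 13%, 66%)


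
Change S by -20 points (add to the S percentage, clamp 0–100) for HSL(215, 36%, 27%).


Original S = 36%
Adjustment = -20 percentage points
New S = 36 + (-20) = 16
Clamp to [0, 100] → 16
= HSL(215°, 16%, 27%)


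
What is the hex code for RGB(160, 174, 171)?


R = 160 → A0 (hex)
G = 174 → AE (hex)
B = 171 → AB (hex)
Hex = #A0AEAB


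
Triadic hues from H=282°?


Triadic: equally spaced at 120° intervals
H1 = 282°
H2 = (282 + 120) mod 360 = 42°
H3 = (282 + 240) mod 360 = 162°
Triadic = 282°, 42°, 162°


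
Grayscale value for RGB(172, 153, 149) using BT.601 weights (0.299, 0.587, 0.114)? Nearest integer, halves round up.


Gray = 0.299×R + 0.587×G + 0.114×B
Gray = 0.299×172 + 0.587×153 + 0.114×149
Gray = 51.428 + 89.811 + 16.986
Gray = 158.225 → round half up → 158
Gray = 158


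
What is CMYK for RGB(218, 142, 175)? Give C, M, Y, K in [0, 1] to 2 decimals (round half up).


R'=218/255≈0.8549, G'=142/255≈0.5569, B'=175/255≈0.6863
K = 1 - max(R',G',B') = 1 - 218/255 = 37/255 = 0.14509… → 0.15
(1-R'-K)/(1-K) simplifies to (max-R)/max with max = 218:
C = (218-218)/218 = 0/218 = 0 → 0.00
M = (218-142)/218 = 76/218 = 0.34862… → 0.35
Y = (218-175)/218 = 43/218 = 0.19724… → 0.20
= CMYK(0.00, 0.35, 0.20, 0.15)


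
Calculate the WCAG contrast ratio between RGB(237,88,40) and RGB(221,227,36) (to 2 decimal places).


Linearize each sRGB channel c=v/255: c/12.92 if c ≤ 0.04045 else ((c+0.055)/1.055)^2.4
L = 0.2126×R_lin + 0.7152×G_lin + 0.0722×B_lin
Color 1 (237,88,40):
  R=237: 237/255≈0.9294 > 0.04045 → ((0.9294+0.055)/1.055)^2.4 ≈ 0.84687
  G=88: 88/255≈0.3451 > 0.04045 → ((0.3451+0.055)/1.055)^2.4 ≈ 0.09759
  B=40: 40/255≈0.1569 > 0.04045 → ((0.1569+0.055)/1.055)^2.4 ≈ 0.02122
  L1 = 0.2126×0.84687 + 0.7152×0.09759 + 0.0722×0.02122 ≈ 0.25137
Color 2 (221,227,36):
  R=221: 221/255≈0.8667 > 0.04045 → ((0.8667+0.055)/1.055)^2.4 ≈ 0.72306
  G=227: 227/255≈0.8902 > 0.04045 → ((0.8902+0.055)/1.055)^2.4 ≈ 0.76815
  B=36: 36/255≈0.1412 > 0.04045 → ((0.1412+0.055)/1.055)^2.4 ≈ 0.01764
  L2 = 0.2126×0.72306 + 0.7152×0.76815 + 0.0722×0.01764 ≈ 0.70438
Lighter = 0.70438, Darker = 0.25137
Ratio = (L_lighter + 0.05) / (L_darker + 0.05)
Ratio = (0.70438 + 0.05) / (0.25137 + 0.05) = 0.75438 / 0.30137 ≈ 2.5031
Ratio ≈ 2.50:1


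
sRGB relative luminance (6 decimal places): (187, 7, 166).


Linearize each channel (sRGB transfer function): c = v/255; c_lin = c/12.92 if c ≤ 0.04045, else ((c+0.055)/1.055)^2.4
  R: 187/255 ≈ 0.733333 > 0.04045 → ((0.733333+0.055)/1.055)^2.4 ≈ 0.496933
  G: 7/255 ≈ 0.027451 ≤ 0.04045 → 0.027451/12.92 ≈ 0.002125
  B: 166/255 ≈ 0.650980 > 0.04045 → ((0.650980+0.055)/1.055)^2.4 ≈ 0.381326
R_lin = 0.496933, G_lin = 0.002125, B_lin = 0.381326
L = 0.2126×R + 0.7152×G + 0.0722×B
L = 0.2126×0.496933 + 0.7152×0.002125 + 0.0722×0.381326
L ≈ 0.134699


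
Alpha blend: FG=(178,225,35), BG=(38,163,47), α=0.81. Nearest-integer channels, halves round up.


C = α×F + (1-α)×B, with 1-α = 0.19
R: 0.81×178 + 0.19×38 = 144.18 + 7.22 = 151.40 → 151
G: 0.81×225 + 0.19×163 = 182.25 + 30.97 = 213.22 → 213
B: 0.81×35 + 0.19×47 = 28.35 + 8.93 = 37.28 → 37
= RGB(151, 213, 37)


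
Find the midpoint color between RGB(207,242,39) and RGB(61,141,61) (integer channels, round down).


Midpoint: each channel = ⌊(C₁+C₂)/2⌋
R: ⌊(207+61)/2⌋ = 134
G: ⌊(242+141)/2⌋ = 191
B: ⌊(39+61)/2⌋ = 50
= RGB(134, 191, 50)


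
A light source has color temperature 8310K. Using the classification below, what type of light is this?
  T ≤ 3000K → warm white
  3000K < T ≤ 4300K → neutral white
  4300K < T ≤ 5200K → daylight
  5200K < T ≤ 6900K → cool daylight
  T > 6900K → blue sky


Temperature: 8310K
8310K > 6900K → blue sky
Classification: blue sky


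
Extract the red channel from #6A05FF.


Color: #6A05FF
R = 6A = 106
G = 05 = 5
B = FF = 255
Red = 106


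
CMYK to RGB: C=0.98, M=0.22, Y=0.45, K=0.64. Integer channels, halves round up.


R = 255 × (1-C) × (1-K) = 255 × 0.02 × 0.36 = 1.836 → 2
G = 255 × (1-M) × (1-K) = 255 × 0.78 × 0.36 = 71.604 → 72
B = 255 × (1-Y) × (1-K) = 255 × 0.55 × 0.36 = 50.49 → 50
= RGB(2, 72, 50)


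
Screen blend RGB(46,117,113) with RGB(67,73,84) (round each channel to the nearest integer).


Screen: C = 255 - (255-A)×(255-B)/255, rounded to nearest integer
R: 255 - (255-46)×(255-67)/255 = 255 - 39292/255 ≈ 255 - 154.086 = 100.914 → 101
G: 255 - (255-117)×(255-73)/255 = 255 - 25116/255 ≈ 255 - 98.494 = 156.506 → 157
B: 255 - (255-113)×(255-84)/255 = 255 - 24282/255 ≈ 255 - 95.224 = 159.776 → 160
= RGB(101, 157, 160)


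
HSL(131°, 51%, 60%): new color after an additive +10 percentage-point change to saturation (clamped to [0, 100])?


Original S = 51%
Adjustment = +10 percentage points
New S = 51 + (10) = 61
Clamp to [0, 100] → 61
= HSL(131°, 61%, 60%)


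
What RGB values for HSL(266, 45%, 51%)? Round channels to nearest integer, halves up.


H=266°, S=0.45, L=0.51
C = (1-|2L-1|)×S = (1-|0.02|)×0.45 = 0.441
H' = H/60 = 266/60 ≈ 4.4333; X = C×(1-|H' mod 2 - 1|) = 0.1911
m = L - C/2 = 0.51 - 0.2205 = 0.2895
Sector ⌊H'⌋ = 4 → (R',G',B') = (0.1911, 0.0, 0.441)
RGB = ((R'+m)×255, (G'+m)×255, (B'+m)×255) = (122.553, 73.8225, 186.2775)
Round half up → RGB(123, 74, 186)


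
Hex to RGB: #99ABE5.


99 → 153 (R)
AB → 171 (G)
E5 → 229 (B)
= RGB(153, 171, 229)


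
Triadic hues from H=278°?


Triadic: equally spaced at 120° intervals
H1 = 278°
H2 = (278 + 120) mod 360 = 38°
H3 = (278 + 240) mod 360 = 158°
Triadic = 278°, 38°, 158°


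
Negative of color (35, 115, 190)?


Invert: (255-R, 255-G, 255-B)
R: 255-35 = 220
G: 255-115 = 140
B: 255-190 = 65
= RGB(220, 140, 65)


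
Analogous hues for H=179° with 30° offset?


Base hue: 179°
Left analog: (179 - 30) mod 360 = 149°
Right analog: (179 + 30) mod 360 = 209°
Analogous hues = 149° and 209°


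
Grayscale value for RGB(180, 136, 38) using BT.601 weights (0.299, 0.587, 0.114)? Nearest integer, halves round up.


Gray = 0.299×R + 0.587×G + 0.114×B
Gray = 0.299×180 + 0.587×136 + 0.114×38
Gray = 53.820 + 79.832 + 4.332
Gray = 137.984 → round half up → 138
Gray = 138


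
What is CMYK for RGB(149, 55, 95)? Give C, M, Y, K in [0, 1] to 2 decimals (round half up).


R'=149/255≈0.5843, G'=55/255≈0.2157, B'=95/255≈0.3725
K = 1 - max(R',G',B') = 1 - 149/255 = 106/255 = 0.41568… → 0.42
(1-R'-K)/(1-K) simplifies to (max-R)/max with max = 149:
C = (149-149)/149 = 0/149 = 0 → 0.00
M = (149-55)/149 = 94/149 = 0.63087… → 0.63
Y = (149-95)/149 = 54/149 = 0.36241… → 0.36
= CMYK(0.00, 0.63, 0.36, 0.42)


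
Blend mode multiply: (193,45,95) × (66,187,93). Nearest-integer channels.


Multiply: C = A×B/255, rounded to nearest integer
R: 193×66/255 = 12738/255 ≈ 49.953 → 50
G: 45×187/255 = 8415/255 ≈ 33.000 → 33
B: 95×93/255 = 8835/255 ≈ 34.647 → 35
= RGB(50, 33, 35)


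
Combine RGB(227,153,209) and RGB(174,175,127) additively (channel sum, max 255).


Additive: each channel = min(255, C₁+C₂)
R: 227+174 = 401 → 255
G: 153+175 = 328 → 255
B: 209+127 = 336 → 255
= RGB(255, 255, 255)


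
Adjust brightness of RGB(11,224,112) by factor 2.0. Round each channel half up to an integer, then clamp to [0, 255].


Multiply each channel by 2.0, round half up, clamp to [0, 255]
R: 11×2.0 = 22
G: 224×2.0 = 448 → clamp → 255
B: 112×2.0 = 224
= RGB(22, 255, 224)


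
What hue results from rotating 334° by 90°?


New hue = (H + rotation) mod 360
New hue = (334 + 90) mod 360
= 424 mod 360
= 64°


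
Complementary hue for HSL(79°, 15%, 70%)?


Complement = opposite side of color wheel = hue + 180°
H' = (79 + 180) mod 360 = 259°
S and L unchanged.
= HSL(259°, 15%, 70%)


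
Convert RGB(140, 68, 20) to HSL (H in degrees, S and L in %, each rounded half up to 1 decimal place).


Normalize: R'=140/255≈0.5490, G'=68/255≈0.2667, B'=20/255≈0.0784
Max=140/255, Min=20/255, Δ=Max-Min=120/255
L = (Max+Min)/2 = (140+20)/510 = 160/510 = 0.31372… → L = 31.4%
L ≤ 0.5 → S = Δ/(Max+Min) = 120/(140+20) = 120/160 = 0.75 → S = 75.0%
(the 1/255 factors cancel in S and H, so raw channel differences can be used)
Max is R' → H = 60 × (((G-B)/Δ) mod 6) = 60 × (((68-20)/120) mod 6)
  48/120 = 0.4
  H = 60 × 0.4 = 24° → H = 24.0°
= HSL(24.0°, 75.0%, 31.4%)


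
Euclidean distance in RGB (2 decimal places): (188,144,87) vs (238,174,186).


d = √[(R₁-R₂)² + (G₁-G₂)² + (B₁-B₂)²]
d = √[(188-238)² + (144-174)² + (87-186)²]
d = √[2500 + 900 + 9801]
d = √13201
d ≈ 114.90


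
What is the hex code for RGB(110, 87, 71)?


R = 110 → 6E (hex)
G = 87 → 57 (hex)
B = 71 → 47 (hex)
Hex = #6E5747


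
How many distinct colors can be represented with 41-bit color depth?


Colors = 2^bits = 2^41
= 2,199,023,255,552 colors


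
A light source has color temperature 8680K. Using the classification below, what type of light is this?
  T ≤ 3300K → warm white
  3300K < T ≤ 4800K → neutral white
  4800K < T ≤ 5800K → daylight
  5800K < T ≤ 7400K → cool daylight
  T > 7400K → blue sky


Temperature: 8680K
8680K > 7400K → blue sky
Classification: blue sky


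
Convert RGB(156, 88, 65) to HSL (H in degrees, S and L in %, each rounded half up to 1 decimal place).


Normalize: R'=156/255≈0.6118, G'=88/255≈0.3451, B'=65/255≈0.2549
Max=156/255, Min=65/255, Δ=Max-Min=91/255
L = (Max+Min)/2 = (156+65)/510 = 221/510 = 0.43333… → L = 43.3%
L ≤ 0.5 → S = Δ/(Max+Min) = 91/(156+65) = 91/221 = 0.41176… → S = 41.2%
(the 1/255 factors cancel in S and H, so raw channel differences can be used)
Max is R' → H = 60 × (((G-B)/Δ) mod 6) = 60 × (((88-65)/91) mod 6)
  23/91 = 0.2527…
  H = 60 × 0.2527… = 15.164…° → H = 15.2°
= HSL(15.2°, 41.2%, 43.3%)


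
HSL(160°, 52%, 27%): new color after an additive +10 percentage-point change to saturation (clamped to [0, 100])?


Original S = 52%
Adjustment = +10 percentage points
New S = 52 + (10) = 62
Clamp to [0, 100] → 62
= HSL(160°, 62%, 27%)


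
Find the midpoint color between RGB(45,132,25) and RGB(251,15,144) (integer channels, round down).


Midpoint: each channel = ⌊(C₁+C₂)/2⌋
R: ⌊(45+251)/2⌋ = 148
G: ⌊(132+15)/2⌋ = 73
B: ⌊(25+144)/2⌋ = 84
= RGB(148, 73, 84)


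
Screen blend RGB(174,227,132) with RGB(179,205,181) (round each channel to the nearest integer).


Screen: C = 255 - (255-A)×(255-B)/255, rounded to nearest integer
R: 255 - (255-174)×(255-179)/255 = 255 - 6156/255 ≈ 255 - 24.141 = 230.859 → 231
G: 255 - (255-227)×(255-205)/255 = 255 - 1400/255 ≈ 255 - 5.490 = 249.510 → 250
B: 255 - (255-132)×(255-181)/255 = 255 - 9102/255 ≈ 255 - 35.694 = 219.306 → 219
= RGB(231, 250, 219)


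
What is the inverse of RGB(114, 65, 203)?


Invert: (255-R, 255-G, 255-B)
R: 255-114 = 141
G: 255-65 = 190
B: 255-203 = 52
= RGB(141, 190, 52)


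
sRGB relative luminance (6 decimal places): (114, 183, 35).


Linearize each channel (sRGB transfer function): c = v/255; c_lin = c/12.92 if c ≤ 0.04045, else ((c+0.055)/1.055)^2.4
  R: 114/255 ≈ 0.447059 > 0.04045 → ((0.447059+0.055)/1.055)^2.4 ≈ 0.168269
  G: 183/255 ≈ 0.717647 > 0.04045 → ((0.717647+0.055)/1.055)^2.4 ≈ 0.473531
  B: 35/255 ≈ 0.137255 > 0.04045 → ((0.137255+0.055)/1.055)^2.4 ≈ 0.016807
R_lin = 0.168269, G_lin = 0.473531, B_lin = 0.016807
L = 0.2126×R + 0.7152×G + 0.0722×B
L = 0.2126×0.168269 + 0.7152×0.473531 + 0.0722×0.016807
L ≈ 0.375657


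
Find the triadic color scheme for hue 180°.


Triadic: equally spaced at 120° intervals
H1 = 180°
H2 = (180 + 120) mod 360 = 300°
H3 = (180 + 240) mod 360 = 60°
Triadic = 180°, 300°, 60°


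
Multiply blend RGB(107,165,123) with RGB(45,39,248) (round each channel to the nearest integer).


Multiply: C = A×B/255, rounded to nearest integer
R: 107×45/255 = 4815/255 ≈ 18.882 → 19
G: 165×39/255 = 6435/255 ≈ 25.235 → 25
B: 123×248/255 = 30504/255 ≈ 119.624 → 120
= RGB(19, 25, 120)


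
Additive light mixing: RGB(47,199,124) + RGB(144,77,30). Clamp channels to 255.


Additive: each channel = min(255, C₁+C₂)
R: 47+144 = 191 → 191
G: 199+77 = 276 → 255
B: 124+30 = 154 → 154
= RGB(191, 255, 154)


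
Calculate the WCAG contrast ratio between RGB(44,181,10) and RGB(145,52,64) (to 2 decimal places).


Linearize each sRGB channel c=v/255: c/12.92 if c ≤ 0.04045 else ((c+0.055)/1.055)^2.4
L = 0.2126×R_lin + 0.7152×G_lin + 0.0722×B_lin
Color 1 (44,181,10):
  R=44: 44/255≈0.1725 > 0.04045 → ((0.1725+0.055)/1.055)^2.4 ≈ 0.02519
  G=181: 181/255≈0.7098 > 0.04045 → ((0.7098+0.055)/1.055)^2.4 ≈ 0.46208
  B=10: 10/255≈0.0392 ≤ 0.04045 → 0.0392/12.92 ≈ 0.00304
  L1 = 0.2126×0.02519 + 0.7152×0.46208 + 0.0722×0.00304 ≈ 0.33605
Color 2 (145,52,64):
  R=145: 145/255≈0.5686 > 0.04045 → ((0.5686+0.055)/1.055)^2.4 ≈ 0.28315
  G=52: 52/255≈0.2039 > 0.04045 → ((0.2039+0.055)/1.055)^2.4 ≈ 0.03434
  B=64: 64/255≈0.2510 > 0.04045 → ((0.2510+0.055)/1.055)^2.4 ≈ 0.05127
  L2 = 0.2126×0.28315 + 0.7152×0.03434 + 0.0722×0.05127 ≈ 0.08846
Lighter = 0.33605, Darker = 0.08846
Ratio = (L_lighter + 0.05) / (L_darker + 0.05)
Ratio = (0.33605 + 0.05) / (0.08846 + 0.05) = 0.38605 / 0.13846 ≈ 2.7882
Ratio ≈ 2.79:1


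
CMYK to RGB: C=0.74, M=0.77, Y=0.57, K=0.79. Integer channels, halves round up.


R = 255 × (1-C) × (1-K) = 255 × 0.26 × 0.21 = 13.923 → 14
G = 255 × (1-M) × (1-K) = 255 × 0.23 × 0.21 = 12.3165 → 12
B = 255 × (1-Y) × (1-K) = 255 × 0.43 × 0.21 = 23.0265 → 23
= RGB(14, 12, 23)


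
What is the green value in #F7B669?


Color: #F7B669
R = F7 = 247
G = B6 = 182
B = 69 = 105
Green = 182


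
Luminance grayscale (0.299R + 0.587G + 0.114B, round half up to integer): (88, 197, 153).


Gray = 0.299×R + 0.587×G + 0.114×B
Gray = 0.299×88 + 0.587×197 + 0.114×153
Gray = 26.312 + 115.639 + 17.442
Gray = 159.393 → round half up → 159
Gray = 159


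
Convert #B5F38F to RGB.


B5 → 181 (R)
F3 → 243 (G)
8F → 143 (B)
= RGB(181, 243, 143)


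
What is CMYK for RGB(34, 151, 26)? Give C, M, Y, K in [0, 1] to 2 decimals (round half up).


R'=34/255≈0.1333, G'=151/255≈0.5922, B'=26/255≈0.1020
K = 1 - max(R',G',B') = 1 - 151/255 = 104/255 = 0.40784… → 0.41
(1-R'-K)/(1-K) simplifies to (max-R)/max with max = 151:
C = (151-34)/151 = 117/151 = 0.77483… → 0.77
M = (151-151)/151 = 0/151 = 0 → 0.00
Y = (151-26)/151 = 125/151 = 0.82781… → 0.83
= CMYK(0.77, 0.00, 0.83, 0.41)


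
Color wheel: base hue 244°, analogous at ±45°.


Base hue: 244°
Left analog: (244 - 45) mod 360 = 199°
Right analog: (244 + 45) mod 360 = 289°
Analogous hues = 199° and 289°


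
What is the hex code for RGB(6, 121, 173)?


R = 6 → 06 (hex)
G = 121 → 79 (hex)
B = 173 → AD (hex)
Hex = #0679AD


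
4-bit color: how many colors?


Colors = 2^bits = 2^4
= 16 colors


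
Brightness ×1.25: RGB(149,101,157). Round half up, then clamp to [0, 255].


Multiply each channel by 1.25, round half up, clamp to [0, 255]
R: 149×1.25 = 186.25 → round → 186
G: 101×1.25 = 126.25 → round → 126
B: 157×1.25 = 196.25 → round → 196
= RGB(186, 126, 196)


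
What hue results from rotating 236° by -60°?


New hue = (H + rotation) mod 360
New hue = (236 -60) mod 360
= 176 mod 360
= 176°


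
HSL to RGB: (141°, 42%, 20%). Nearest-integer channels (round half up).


H=141°, S=0.42, L=0.20
C = (1-|2L-1|)×S = (1-|-0.60|)×0.42 = 0.168
H' = H/60 = 141/60 ≈ 2.3500; X = C×(1-|H' mod 2 - 1|) = 0.0588
m = L - C/2 = 0.20 - 0.084 = 0.116
Sector ⌊H'⌋ = 2 → (R',G',B') = (0.0, 0.168, 0.0588)
RGB = ((R'+m)×255, (G'+m)×255, (B'+m)×255) = (29.58, 72.42, 44.574)
Round half up → RGB(30, 72, 45)


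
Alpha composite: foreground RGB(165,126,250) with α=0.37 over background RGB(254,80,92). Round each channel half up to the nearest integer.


C = α×F + (1-α)×B, with 1-α = 0.63
R: 0.37×165 + 0.63×254 = 61.05 + 160.02 = 221.07 → 221
G: 0.37×126 + 0.63×80 = 46.62 + 50.40 = 97.02 → 97
B: 0.37×250 + 0.63×92 = 92.50 + 57.96 = 150.46 → 150
= RGB(221, 97, 150)


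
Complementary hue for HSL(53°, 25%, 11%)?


Complement = opposite side of color wheel = hue + 180°
H' = (53 + 180) mod 360 = 233°
S and L unchanged.
= HSL(233°, 25%, 11%)


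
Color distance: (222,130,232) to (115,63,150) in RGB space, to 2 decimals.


d = √[(R₁-R₂)² + (G₁-G₂)² + (B₁-B₂)²]
d = √[(222-115)² + (130-63)² + (232-150)²]
d = √[11449 + 4489 + 6724]
d = √22662
d ≈ 150.54


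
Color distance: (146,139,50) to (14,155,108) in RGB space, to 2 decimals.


d = √[(R₁-R₂)² + (G₁-G₂)² + (B₁-B₂)²]
d = √[(146-14)² + (139-155)² + (50-108)²]
d = √[17424 + 256 + 3364]
d = √21044
d ≈ 145.07


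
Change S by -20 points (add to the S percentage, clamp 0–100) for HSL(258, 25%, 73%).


Original S = 25%
Adjustment = -20 percentage points
New S = 25 + (-20) = 5
Clamp to [0, 100] → 5
= HSL(258°, 5%, 73%)


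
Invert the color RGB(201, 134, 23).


Invert: (255-R, 255-G, 255-B)
R: 255-201 = 54
G: 255-134 = 121
B: 255-23 = 232
= RGB(54, 121, 232)


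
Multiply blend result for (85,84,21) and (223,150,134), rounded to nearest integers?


Multiply: C = A×B/255, rounded to nearest integer
R: 85×223/255 = 18955/255 ≈ 74.333 → 74
G: 84×150/255 = 12600/255 ≈ 49.412 → 49
B: 21×134/255 = 2814/255 ≈ 11.035 → 11
= RGB(74, 49, 11)


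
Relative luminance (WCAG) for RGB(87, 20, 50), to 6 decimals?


Linearize each channel (sRGB transfer function): c = v/255; c_lin = c/12.92 if c ≤ 0.04045, else ((c+0.055)/1.055)^2.4
  R: 87/255 ≈ 0.341176 > 0.04045 → ((0.341176+0.055)/1.055)^2.4 ≈ 0.095307
  G: 20/255 ≈ 0.078431 > 0.04045 → ((0.078431+0.055)/1.055)^2.4 ≈ 0.006995
  B: 50/255 ≈ 0.196078 > 0.04045 → ((0.196078+0.055)/1.055)^2.4 ≈ 0.031896
R_lin = 0.095307, G_lin = 0.006995, B_lin = 0.031896
L = 0.2126×R + 0.7152×G + 0.0722×B
L = 0.2126×0.095307 + 0.7152×0.006995 + 0.0722×0.031896
L ≈ 0.027568
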